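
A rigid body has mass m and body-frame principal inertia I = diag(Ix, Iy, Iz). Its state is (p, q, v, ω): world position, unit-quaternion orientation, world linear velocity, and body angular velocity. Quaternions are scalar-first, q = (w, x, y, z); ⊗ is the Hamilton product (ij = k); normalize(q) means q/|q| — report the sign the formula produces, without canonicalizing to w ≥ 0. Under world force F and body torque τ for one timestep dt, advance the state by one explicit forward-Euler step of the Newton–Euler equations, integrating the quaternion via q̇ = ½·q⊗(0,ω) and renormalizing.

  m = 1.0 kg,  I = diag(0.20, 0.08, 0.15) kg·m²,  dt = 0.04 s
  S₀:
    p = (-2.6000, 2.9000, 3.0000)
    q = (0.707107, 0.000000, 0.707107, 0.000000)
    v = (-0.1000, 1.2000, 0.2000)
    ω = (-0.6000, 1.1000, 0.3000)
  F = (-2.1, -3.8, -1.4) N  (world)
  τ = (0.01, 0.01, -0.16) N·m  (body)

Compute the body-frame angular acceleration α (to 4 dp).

α = (-0.0655, 0.2375, -1.5947)

gyro term ω×Iω = (0.0231, -0.0090, 0.0792)
α = I⁻¹(τ − ω×Iω) = (-0.0655, 0.2375, -1.5947)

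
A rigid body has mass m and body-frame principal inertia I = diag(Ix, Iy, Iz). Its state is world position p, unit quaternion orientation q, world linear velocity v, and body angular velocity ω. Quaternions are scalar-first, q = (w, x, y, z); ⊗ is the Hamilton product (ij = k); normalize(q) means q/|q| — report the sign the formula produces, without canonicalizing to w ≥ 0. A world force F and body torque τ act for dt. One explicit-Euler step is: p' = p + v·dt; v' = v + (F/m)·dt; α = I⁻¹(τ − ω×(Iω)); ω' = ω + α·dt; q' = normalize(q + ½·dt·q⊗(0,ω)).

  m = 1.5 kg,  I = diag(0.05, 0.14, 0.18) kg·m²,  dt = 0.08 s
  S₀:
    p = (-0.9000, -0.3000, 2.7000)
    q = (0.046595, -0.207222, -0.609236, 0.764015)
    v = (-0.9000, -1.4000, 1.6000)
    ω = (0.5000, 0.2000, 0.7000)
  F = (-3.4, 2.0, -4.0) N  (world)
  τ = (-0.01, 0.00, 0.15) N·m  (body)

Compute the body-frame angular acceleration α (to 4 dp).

ω×(Iω) gyroscopic = (0.0056, -0.0455, 0.0090)
α = I⁻¹(τ − ω×Iω) = (-0.3120, 0.3250, 0.7833)

α = (-0.3120, 0.3250, 0.7833)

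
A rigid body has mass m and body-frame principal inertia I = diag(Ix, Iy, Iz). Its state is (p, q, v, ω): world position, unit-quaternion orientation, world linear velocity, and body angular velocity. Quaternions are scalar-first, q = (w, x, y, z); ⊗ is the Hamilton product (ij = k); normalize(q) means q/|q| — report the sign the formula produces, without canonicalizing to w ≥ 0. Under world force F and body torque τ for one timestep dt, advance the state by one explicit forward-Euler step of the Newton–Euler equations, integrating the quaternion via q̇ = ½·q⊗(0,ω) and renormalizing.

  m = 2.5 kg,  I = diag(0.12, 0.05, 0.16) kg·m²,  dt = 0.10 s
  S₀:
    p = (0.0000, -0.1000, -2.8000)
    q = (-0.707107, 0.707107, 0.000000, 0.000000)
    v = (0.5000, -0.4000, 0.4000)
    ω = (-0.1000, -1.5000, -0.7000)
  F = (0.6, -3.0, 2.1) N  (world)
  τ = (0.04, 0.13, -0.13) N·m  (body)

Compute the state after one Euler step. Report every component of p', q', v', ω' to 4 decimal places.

p' = (0.0500, -0.1400, -2.7600)
q' = (-0.7012, 0.7082, 0.0775, -0.0282)
v' = (0.5240, -0.5200, 0.4840)
ω' = (-0.1629, -1.2344, -0.7747)

linear accel F/m = (0.2400, -1.2000, 0.8400)
p' = p + v·dt = (0.0500, -0.1400, -2.7600)
new velocity v' = (0.5240, -0.5200, 0.4840)
precession coupling ω×(Iω) = (0.1155, -0.0028, -0.0105)
α = I⁻¹(τ − ω×Iω) = (-0.6292, 2.6560, -0.7469)
new body rate ω' = (-0.1629, -1.2344, -0.7747)
2q̇ = q⊗(0,ω) = (0.0707107, 0.0707107, 1.5556354, -0.5656856)
updated quaternion q' = (-0.7012, 0.7082, 0.0775, -0.0282)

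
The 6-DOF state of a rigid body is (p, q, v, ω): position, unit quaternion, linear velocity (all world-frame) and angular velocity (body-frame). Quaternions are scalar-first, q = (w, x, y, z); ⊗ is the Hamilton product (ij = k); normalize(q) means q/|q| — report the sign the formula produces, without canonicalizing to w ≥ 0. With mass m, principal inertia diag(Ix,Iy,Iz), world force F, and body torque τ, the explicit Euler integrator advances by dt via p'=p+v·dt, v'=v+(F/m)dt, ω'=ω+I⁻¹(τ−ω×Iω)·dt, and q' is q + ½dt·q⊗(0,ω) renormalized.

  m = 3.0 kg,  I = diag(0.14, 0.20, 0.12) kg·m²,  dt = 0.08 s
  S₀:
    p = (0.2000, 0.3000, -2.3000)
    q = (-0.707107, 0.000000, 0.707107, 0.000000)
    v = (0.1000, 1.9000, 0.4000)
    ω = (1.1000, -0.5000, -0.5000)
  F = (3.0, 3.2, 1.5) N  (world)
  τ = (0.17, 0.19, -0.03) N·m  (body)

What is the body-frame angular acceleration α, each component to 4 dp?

gyro term ω×Iω = (-0.0200, -0.0110, -0.0330)
angular accel α = (1.3571, 1.0050, 0.0250)

α = (1.3571, 1.0050, 0.0250)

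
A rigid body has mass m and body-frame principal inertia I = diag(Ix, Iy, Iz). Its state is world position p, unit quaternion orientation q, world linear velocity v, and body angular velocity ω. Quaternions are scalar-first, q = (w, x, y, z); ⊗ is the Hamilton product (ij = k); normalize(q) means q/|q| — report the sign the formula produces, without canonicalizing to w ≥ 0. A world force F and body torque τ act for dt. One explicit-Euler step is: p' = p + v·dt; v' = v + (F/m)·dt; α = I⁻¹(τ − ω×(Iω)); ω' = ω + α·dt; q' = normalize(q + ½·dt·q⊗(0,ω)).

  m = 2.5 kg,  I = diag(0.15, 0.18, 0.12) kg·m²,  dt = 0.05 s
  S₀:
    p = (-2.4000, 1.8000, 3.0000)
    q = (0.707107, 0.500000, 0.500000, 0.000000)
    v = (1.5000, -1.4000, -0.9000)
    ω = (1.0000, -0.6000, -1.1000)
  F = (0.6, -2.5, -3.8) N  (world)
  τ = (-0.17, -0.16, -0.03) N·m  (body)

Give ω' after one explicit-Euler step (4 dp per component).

ω' = (0.9565, -0.6353, -1.1050)

α = I⁻¹(τ − ω×Iω) = (-0.8693, -0.7056, -0.1000)
ω + α·dt = (0.9565, -0.6353, -1.1050)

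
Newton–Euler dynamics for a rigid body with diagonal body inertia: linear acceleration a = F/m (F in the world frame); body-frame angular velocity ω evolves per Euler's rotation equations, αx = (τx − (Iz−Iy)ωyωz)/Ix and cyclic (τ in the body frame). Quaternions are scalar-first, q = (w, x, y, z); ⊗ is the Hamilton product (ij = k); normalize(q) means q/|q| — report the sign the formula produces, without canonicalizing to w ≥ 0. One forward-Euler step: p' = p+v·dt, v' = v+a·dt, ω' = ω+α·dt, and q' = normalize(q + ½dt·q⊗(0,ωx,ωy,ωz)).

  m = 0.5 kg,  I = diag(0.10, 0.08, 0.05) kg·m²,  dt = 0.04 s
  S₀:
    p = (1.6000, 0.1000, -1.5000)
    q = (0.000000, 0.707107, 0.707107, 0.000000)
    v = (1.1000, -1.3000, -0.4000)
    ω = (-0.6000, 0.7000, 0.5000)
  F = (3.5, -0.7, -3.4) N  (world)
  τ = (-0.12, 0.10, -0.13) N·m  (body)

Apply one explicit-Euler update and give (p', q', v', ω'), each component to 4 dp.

new position p' = (1.6440, 0.0480, -1.5160)
v + (F/m)dt = (1.3800, -1.3560, -0.6720)
(τ − ω×Iω)/I = (-1.0950, 1.4375, -2.7680)
new body rate ω' = (-0.6438, 0.7575, 0.3893)
q⊗(0,ω) = (-0.0707107, 0.3535535, -0.3535535, 0.9192391)
q' = normalize(q + ½dt·q⊗(0,ω)) = (-0.0014, 0.7140, 0.6999, 0.0184)

p' = (1.6440, 0.0480, -1.5160)
q' = (-0.0014, 0.7140, 0.6999, 0.0184)
v' = (1.3800, -1.3560, -0.6720)
ω' = (-0.6438, 0.7575, 0.3893)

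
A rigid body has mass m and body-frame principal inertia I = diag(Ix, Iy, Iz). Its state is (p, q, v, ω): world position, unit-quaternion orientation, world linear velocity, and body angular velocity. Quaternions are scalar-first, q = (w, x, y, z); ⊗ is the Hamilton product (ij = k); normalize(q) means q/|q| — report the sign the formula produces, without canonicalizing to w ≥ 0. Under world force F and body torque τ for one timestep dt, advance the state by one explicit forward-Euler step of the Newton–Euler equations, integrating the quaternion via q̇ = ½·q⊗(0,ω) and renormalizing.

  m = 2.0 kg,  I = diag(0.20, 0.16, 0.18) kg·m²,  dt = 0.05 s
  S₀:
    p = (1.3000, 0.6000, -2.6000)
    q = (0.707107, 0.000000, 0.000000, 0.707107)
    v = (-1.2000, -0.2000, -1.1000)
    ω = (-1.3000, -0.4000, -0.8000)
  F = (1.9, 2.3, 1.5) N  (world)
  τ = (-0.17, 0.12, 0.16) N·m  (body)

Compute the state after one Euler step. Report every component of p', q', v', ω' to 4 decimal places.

gyro term ω×Iω = (0.0064, 0.0208, -0.0208)
angular accel α = (-0.8820, 0.6200, 1.0044)
ω' = ω + α·dt = (-1.3441, -0.3690, -0.7498)
q⊗(0,ω) = (0.5656856, -0.6363963, -1.2020819, -0.5656856)
updated quaternion q' = (0.7207, -0.0159, -0.0300, 0.6924)
p' = p + v·dt = (1.2400, 0.5900, -2.6550)
new velocity v' = (-1.1525, -0.1425, -1.0625)

p' = (1.2400, 0.5900, -2.6550)
q' = (0.7207, -0.0159, -0.0300, 0.6924)
v' = (-1.1525, -0.1425, -1.0625)
ω' = (-1.3441, -0.3690, -0.7498)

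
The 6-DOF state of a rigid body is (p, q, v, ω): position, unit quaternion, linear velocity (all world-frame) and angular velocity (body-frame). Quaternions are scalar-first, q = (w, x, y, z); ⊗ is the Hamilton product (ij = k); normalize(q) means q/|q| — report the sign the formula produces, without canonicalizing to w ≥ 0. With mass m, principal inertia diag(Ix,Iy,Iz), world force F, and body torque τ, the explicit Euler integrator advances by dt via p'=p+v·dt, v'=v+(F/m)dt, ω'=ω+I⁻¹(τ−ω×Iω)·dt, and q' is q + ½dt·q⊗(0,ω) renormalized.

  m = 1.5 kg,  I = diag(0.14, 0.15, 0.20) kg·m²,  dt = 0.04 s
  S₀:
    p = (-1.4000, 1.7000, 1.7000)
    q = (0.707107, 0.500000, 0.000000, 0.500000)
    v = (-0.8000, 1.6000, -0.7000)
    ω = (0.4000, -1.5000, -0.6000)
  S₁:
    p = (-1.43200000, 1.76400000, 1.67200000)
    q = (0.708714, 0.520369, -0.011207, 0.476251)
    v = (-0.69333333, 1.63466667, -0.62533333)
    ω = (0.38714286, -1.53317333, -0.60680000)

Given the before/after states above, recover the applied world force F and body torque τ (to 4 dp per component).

F = (4.0000, 1.3000, 2.8000)
τ = (0.0000, -0.1100, -0.0400)

Δv = v₁−v₀ = (0.10666667, 0.03466667, 0.07466667)
applied force F = (4.0000, 1.3000, 2.8000)
ω₁ − ω₀ = (-0.01285714, -0.03317333, -0.00680000)
gyro term ω₀×Iω₀ = (0.0450, 0.0144, -0.0060)
applied torque τ = (0.0000, -0.1100, -0.0400)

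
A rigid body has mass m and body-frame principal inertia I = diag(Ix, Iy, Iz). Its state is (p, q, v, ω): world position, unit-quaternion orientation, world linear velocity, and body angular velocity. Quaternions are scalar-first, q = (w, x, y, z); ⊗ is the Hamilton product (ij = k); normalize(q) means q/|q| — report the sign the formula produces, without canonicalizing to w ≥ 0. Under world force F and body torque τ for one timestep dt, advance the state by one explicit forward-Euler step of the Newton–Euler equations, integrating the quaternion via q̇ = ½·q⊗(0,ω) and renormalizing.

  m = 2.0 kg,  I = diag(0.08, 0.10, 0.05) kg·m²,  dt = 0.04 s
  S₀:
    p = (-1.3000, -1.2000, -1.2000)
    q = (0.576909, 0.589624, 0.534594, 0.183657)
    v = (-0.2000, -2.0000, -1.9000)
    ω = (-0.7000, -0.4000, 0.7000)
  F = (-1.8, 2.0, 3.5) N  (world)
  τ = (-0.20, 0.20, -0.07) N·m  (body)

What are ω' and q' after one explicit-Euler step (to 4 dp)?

ω' = (-0.8070, -0.3141, 0.6395)
q' = (0.5867, 0.5904, 0.5190, 0.1945)

gyro term ω×Iω = (0.0140, -0.0147, 0.0056)
α = I⁻¹(τ − ω×Iω) = (-2.6750, 2.1470, -1.5120)
new body rate ω' = (-0.8070, -0.3141, 0.6395)
Hamilton product q⊗(0,ω) = (0.4980145, 0.0438423, -0.7720603, 0.5422025)
q' = normalize(q + ½dt·q⊗(0,ω)) = (0.5867, 0.5904, 0.5190, 0.1945)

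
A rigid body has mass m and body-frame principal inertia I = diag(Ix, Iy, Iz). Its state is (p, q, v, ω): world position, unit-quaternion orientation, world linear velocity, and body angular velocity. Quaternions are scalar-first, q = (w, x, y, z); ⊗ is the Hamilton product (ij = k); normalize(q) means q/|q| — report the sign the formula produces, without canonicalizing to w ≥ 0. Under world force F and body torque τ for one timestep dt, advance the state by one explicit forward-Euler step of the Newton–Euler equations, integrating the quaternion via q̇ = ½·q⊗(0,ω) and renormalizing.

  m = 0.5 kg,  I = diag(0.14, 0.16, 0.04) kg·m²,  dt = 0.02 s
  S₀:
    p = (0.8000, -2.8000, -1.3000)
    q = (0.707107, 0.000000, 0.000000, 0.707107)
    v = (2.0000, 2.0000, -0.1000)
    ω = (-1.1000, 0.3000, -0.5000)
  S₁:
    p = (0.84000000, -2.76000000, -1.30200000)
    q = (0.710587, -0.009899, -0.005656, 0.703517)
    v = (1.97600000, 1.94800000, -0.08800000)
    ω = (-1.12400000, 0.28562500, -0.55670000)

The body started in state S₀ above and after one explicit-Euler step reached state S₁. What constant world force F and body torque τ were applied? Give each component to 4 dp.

F = (-0.6000, -1.3000, 0.3000)
τ = (-0.1500, -0.0600, -0.1200)

Δv = v₁−v₀ = (-0.02400000, -0.05200000, 0.01200000)
m·(v₁−v₀)/dt = (-0.6000, -1.3000, 0.3000)
rate change Δω = (-0.02400000, -0.01437500, -0.05670000)
I·α + gyro = (-0.1500, -0.0600, -0.1200)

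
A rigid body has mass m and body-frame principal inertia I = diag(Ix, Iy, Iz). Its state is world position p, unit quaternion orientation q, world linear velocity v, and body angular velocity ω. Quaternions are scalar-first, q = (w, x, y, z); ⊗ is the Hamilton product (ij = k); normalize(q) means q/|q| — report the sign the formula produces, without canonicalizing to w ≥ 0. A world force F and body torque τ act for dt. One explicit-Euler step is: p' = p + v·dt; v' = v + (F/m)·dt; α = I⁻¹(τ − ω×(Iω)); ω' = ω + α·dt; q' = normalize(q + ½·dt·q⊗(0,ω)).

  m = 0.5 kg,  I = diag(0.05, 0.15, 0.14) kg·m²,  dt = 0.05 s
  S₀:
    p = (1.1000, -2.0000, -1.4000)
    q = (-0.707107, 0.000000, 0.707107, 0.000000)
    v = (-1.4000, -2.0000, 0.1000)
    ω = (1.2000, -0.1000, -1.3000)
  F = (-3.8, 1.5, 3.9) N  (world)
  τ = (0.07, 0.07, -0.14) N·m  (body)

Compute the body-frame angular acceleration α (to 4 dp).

α = (1.4260, -0.4693, -0.9143)

ω×(Iω) gyroscopic = (-0.0013, 0.1404, -0.0120)
angular accel α = (1.4260, -0.4693, -0.9143)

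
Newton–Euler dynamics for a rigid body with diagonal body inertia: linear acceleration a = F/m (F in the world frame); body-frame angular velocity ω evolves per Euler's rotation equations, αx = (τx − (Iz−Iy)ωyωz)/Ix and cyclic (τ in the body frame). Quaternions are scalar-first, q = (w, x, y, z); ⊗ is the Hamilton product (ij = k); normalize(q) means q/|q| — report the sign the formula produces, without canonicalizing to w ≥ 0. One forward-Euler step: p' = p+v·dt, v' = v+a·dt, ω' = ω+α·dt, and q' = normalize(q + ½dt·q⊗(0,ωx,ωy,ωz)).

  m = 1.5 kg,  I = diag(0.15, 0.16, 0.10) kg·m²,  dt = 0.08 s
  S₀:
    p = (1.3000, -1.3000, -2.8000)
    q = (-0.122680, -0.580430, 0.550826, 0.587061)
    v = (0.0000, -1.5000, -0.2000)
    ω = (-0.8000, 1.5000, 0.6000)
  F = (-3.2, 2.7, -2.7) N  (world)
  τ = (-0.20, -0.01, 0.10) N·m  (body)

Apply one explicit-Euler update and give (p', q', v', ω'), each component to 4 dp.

α = I⁻¹(τ − ω×Iω) = (-0.9733, 0.0875, 1.1200)
new body rate ω' = (-0.8779, 1.5070, 0.6896)
2q̇ = q⊗(0,ω) = (-1.6428196, -0.4519519, -0.3054108, -0.5035922)
q' = normalize(q + ½dt·q⊗(0,ω)) = (-0.1879, -0.5970, 0.5372, 0.5654)
p + v·dt = (1.3000, -1.4200, -2.8160)
v + (F/m)dt = (-0.1707, -1.3560, -0.3440)

p' = (1.3000, -1.4200, -2.8160)
q' = (-0.1879, -0.5970, 0.5372, 0.5654)
v' = (-0.1707, -1.3560, -0.3440)
ω' = (-0.8779, 1.5070, 0.6896)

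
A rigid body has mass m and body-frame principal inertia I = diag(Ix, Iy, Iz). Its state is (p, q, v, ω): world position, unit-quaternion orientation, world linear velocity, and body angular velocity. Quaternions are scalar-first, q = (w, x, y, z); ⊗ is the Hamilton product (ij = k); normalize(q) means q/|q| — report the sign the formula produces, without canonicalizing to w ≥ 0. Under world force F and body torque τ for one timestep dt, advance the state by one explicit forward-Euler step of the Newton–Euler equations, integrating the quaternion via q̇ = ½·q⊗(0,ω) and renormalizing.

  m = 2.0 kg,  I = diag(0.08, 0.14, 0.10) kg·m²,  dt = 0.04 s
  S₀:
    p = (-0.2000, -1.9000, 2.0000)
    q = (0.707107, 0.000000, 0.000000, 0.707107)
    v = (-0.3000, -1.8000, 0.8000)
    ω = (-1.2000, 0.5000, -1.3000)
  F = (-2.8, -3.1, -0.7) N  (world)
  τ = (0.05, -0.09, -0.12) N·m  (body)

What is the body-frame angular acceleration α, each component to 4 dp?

α = (0.3000, -0.4200, -0.8400)

ω×(Iω) gyroscopic = (0.0260, -0.0312, -0.0360)
angular accel α = (0.3000, -0.4200, -0.8400)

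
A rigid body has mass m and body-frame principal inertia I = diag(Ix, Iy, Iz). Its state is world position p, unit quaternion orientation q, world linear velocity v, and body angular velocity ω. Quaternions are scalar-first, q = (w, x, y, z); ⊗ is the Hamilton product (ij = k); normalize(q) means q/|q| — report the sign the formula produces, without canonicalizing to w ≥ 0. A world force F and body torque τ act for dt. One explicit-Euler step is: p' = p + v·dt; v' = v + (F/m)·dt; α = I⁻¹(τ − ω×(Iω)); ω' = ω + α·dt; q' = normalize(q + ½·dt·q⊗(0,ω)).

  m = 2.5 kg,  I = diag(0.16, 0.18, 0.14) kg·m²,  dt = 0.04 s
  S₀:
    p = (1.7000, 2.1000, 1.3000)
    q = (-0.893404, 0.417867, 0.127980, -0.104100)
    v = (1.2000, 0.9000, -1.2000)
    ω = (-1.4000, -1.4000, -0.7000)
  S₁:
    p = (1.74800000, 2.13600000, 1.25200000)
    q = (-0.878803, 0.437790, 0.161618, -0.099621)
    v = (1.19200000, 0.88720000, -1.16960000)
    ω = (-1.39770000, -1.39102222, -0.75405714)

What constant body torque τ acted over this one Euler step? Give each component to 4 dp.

Δω = ω₁−ω₀ = (0.00230000, 0.00897778, -0.05405714)
ω₀×(Iω₀) = (-0.0392, 0.0196, 0.0392)
τ = I·(Δω/dt) + ω₀×(Iω₀) = (-0.0300, 0.0600, -0.1500)

τ = (-0.0300, 0.0600, -0.1500)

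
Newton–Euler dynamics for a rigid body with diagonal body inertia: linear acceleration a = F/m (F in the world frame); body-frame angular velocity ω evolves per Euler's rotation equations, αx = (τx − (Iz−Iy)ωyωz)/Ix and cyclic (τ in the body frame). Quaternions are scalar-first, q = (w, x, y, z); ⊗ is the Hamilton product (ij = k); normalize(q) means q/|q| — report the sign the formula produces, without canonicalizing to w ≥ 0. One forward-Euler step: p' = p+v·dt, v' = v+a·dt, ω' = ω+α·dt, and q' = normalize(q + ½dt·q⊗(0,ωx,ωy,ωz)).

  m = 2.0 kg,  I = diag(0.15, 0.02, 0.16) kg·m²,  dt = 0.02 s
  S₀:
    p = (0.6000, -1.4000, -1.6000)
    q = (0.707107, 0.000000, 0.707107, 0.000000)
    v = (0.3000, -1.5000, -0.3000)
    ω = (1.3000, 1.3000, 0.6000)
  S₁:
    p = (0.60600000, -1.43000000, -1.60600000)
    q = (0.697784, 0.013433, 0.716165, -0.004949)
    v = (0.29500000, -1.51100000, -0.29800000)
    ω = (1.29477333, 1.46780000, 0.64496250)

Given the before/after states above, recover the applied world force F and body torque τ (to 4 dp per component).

F = (-0.5000, -1.1000, 0.2000)
τ = (0.0700, 0.1600, 0.1400)

v₁ − v₀ = (-0.00500000, -0.01100000, 0.00200000)
applied force F = (-0.5000, -1.1000, 0.2000)
rate change Δω = (-0.00522667, 0.16780000, 0.04496250)
precession coupling = (0.1092, -0.0078, -0.2197)
I·α + gyro = (0.0700, 0.1600, 0.1400)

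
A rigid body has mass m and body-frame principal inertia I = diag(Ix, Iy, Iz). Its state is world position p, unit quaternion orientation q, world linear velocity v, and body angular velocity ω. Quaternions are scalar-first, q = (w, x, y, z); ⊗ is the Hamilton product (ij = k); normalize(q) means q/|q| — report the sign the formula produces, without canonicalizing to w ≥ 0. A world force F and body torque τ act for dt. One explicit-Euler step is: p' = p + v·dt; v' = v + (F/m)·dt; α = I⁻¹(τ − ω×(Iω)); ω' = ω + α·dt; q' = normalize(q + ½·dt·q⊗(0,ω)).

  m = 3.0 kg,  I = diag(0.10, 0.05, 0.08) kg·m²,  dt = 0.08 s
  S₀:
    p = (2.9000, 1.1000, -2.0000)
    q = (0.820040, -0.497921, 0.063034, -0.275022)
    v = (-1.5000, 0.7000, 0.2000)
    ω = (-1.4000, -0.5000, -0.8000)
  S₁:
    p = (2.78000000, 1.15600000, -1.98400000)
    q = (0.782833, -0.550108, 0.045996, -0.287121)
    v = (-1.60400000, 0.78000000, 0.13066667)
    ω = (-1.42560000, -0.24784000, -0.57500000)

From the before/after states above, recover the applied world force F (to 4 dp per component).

velocity change Δv = (-0.10400000, 0.08000000, -0.06933333)
m·(v₁−v₀)/dt = (-3.9000, 3.0000, -2.6000)

F = (-3.9000, 3.0000, -2.6000)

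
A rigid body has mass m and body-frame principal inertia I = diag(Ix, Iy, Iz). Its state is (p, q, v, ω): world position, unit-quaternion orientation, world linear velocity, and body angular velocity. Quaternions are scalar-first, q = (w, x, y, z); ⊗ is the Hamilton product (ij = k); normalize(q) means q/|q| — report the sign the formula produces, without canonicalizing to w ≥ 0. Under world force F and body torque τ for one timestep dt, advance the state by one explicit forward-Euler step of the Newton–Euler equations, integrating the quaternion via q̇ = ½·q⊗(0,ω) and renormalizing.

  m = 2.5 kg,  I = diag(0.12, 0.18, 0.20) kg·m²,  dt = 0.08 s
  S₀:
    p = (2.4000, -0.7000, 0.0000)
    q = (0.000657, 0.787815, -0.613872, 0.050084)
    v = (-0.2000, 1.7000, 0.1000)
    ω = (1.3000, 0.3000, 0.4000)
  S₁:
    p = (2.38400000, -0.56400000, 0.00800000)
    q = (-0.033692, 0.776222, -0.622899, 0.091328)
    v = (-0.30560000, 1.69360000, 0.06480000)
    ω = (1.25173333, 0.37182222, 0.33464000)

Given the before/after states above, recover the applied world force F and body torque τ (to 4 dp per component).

F = (-3.3000, -0.2000, -1.1000)
τ = (-0.0700, 0.1200, -0.1400)

Δv = v₁−v₀ = (-0.10560000, -0.00640000, -0.03520000)
m·(v₁−v₀)/dt = (-3.3000, -0.2000, -1.1000)
rate change Δω = (-0.04826667, 0.07182222, -0.06536000)
precession coupling = (0.0024, -0.0416, 0.0234)
I·α + gyro = (-0.0700, 0.1200, -0.1400)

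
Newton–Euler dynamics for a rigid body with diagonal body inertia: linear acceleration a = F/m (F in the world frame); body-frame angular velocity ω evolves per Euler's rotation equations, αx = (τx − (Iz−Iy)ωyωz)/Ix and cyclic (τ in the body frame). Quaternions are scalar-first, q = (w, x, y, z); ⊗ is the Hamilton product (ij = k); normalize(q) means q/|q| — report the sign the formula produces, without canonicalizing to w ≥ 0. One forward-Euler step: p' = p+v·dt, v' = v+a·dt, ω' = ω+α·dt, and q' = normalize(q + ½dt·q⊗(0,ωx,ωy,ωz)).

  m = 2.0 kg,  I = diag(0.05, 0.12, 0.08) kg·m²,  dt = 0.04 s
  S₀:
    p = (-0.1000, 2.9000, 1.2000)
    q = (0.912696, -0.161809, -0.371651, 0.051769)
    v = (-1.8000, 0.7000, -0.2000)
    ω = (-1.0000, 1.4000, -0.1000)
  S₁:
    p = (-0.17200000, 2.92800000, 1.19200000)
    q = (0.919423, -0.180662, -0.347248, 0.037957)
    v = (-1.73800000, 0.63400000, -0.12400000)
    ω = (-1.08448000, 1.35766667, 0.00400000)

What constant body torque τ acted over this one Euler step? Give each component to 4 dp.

ω₁ − ω₀ = (-0.08448000, -0.04233333, 0.10400000)
ω₀×(Iω₀) = (0.0056, -0.0030, -0.0980)
I·α + gyro = (-0.1000, -0.1300, 0.1100)

τ = (-0.1000, -0.1300, 0.1100)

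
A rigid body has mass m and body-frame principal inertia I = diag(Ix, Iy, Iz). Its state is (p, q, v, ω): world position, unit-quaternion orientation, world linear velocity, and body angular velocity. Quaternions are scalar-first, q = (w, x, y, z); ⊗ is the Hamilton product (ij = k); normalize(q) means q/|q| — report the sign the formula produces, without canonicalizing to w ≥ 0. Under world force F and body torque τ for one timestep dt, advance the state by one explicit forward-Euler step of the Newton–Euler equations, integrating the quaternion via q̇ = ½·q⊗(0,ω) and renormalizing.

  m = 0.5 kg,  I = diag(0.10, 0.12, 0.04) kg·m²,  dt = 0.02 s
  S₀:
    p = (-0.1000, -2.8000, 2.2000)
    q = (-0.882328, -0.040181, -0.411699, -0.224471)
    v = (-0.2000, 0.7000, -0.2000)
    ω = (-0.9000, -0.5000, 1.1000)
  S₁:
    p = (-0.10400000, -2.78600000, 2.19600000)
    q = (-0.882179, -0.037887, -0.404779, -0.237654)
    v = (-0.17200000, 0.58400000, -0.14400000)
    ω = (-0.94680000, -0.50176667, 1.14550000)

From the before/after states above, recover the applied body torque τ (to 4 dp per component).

Δω = ω₁−ω₀ = (-0.04680000, -0.00176667, 0.04550000)
ω₀×(Iω₀) = (0.0440, -0.0594, 0.0090)
applied torque τ = (-0.1900, -0.0700, 0.1000)

τ = (-0.1900, -0.0700, 0.1000)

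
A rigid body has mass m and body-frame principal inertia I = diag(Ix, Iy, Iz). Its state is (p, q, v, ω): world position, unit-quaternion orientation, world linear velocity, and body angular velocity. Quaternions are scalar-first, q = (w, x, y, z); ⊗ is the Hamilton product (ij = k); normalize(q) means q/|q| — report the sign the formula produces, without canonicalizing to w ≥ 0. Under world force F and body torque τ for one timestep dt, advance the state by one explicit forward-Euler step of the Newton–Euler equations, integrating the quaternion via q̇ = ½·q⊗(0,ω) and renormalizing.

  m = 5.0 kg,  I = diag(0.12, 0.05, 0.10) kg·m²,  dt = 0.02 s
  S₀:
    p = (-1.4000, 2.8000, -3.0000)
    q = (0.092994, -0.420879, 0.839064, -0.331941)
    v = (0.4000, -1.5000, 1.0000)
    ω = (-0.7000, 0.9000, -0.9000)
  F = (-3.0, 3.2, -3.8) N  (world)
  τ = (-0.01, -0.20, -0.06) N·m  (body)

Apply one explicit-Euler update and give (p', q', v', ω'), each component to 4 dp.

new position p' = (-1.3920, 2.7700, -2.9800)
v' = v + a·dt = (0.3880, -1.4872, 0.9848)
angular accel α = (0.2542, -4.2520, -1.0410)
ω + α·dt = (-0.6949, 0.8150, -0.9208)
q⊗(0,ω) = (-1.3485198, -0.5215065, -0.0627378, 0.1248591)
updated quaternion q' = (0.0795, -0.4260, 0.8383, -0.3307)

p' = (-1.3920, 2.7700, -2.9800)
q' = (0.0795, -0.4260, 0.8383, -0.3307)
v' = (0.3880, -1.4872, 0.9848)
ω' = (-0.6949, 0.8150, -0.9208)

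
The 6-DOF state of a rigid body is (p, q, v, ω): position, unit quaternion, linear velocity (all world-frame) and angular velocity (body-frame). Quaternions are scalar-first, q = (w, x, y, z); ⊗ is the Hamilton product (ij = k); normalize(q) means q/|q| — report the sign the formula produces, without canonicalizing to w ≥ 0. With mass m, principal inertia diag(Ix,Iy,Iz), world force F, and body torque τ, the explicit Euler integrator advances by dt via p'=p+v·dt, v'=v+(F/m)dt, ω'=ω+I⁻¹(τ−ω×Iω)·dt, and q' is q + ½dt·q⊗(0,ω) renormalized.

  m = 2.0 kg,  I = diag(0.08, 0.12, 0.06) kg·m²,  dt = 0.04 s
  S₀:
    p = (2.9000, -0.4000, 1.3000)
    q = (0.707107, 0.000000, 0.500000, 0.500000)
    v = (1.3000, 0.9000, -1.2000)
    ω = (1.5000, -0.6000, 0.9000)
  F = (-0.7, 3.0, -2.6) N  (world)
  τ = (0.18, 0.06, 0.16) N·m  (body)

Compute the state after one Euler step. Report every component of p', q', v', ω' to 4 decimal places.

p' = (2.9520, -0.3640, 1.2520)
q' = (0.7036, 0.0362, 0.5062, 0.4974)
v' = (1.2860, 0.9600, -1.2520)
ω' = (1.5738, -0.5890, 1.0307)

a = (-0.3500, 1.5000, -1.3000)
new position p' = (2.9520, -0.3640, 1.2520)
new velocity v' = (1.2860, 0.9600, -1.2520)
ω×(Iω) gyroscopic = (0.0324, 0.0270, -0.0360)
(τ − ω×Iω)/I = (1.8450, 0.2750, 3.2667)
ω' = ω + α·dt = (1.5738, -0.5890, 1.0307)
Hamilton product q⊗(0,ω) = (-0.1500000, 1.8106605, 0.3257358, -0.1136037)
q + ½dt·q⊗(0,ω), renormalized = (0.7036, 0.0362, 0.5062, 0.4974)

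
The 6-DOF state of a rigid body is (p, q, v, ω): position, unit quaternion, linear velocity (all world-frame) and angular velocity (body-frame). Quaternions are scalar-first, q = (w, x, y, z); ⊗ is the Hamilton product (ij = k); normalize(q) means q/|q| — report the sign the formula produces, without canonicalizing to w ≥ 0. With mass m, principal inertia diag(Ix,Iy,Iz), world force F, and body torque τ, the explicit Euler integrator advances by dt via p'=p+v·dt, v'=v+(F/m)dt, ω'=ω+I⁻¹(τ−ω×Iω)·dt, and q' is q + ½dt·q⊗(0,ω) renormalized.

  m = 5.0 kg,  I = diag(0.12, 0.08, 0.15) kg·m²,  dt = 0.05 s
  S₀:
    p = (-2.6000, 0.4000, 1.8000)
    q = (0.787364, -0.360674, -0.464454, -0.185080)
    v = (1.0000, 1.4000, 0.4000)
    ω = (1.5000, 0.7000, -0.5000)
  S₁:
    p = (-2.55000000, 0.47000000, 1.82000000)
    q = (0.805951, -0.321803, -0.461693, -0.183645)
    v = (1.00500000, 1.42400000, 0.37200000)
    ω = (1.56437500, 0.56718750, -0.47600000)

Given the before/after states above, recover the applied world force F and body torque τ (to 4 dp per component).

Δv = v₁−v₀ = (0.00500000, 0.02400000, -0.02800000)
applied force F = (0.5000, 2.4000, -2.8000)
ω₁ − ω₀ = (0.06437500, -0.13281250, 0.02400000)
I·α + gyro = (0.1300, -0.1900, 0.0300)

F = (0.5000, 2.4000, -2.8000)
τ = (0.1300, -0.1900, 0.0300)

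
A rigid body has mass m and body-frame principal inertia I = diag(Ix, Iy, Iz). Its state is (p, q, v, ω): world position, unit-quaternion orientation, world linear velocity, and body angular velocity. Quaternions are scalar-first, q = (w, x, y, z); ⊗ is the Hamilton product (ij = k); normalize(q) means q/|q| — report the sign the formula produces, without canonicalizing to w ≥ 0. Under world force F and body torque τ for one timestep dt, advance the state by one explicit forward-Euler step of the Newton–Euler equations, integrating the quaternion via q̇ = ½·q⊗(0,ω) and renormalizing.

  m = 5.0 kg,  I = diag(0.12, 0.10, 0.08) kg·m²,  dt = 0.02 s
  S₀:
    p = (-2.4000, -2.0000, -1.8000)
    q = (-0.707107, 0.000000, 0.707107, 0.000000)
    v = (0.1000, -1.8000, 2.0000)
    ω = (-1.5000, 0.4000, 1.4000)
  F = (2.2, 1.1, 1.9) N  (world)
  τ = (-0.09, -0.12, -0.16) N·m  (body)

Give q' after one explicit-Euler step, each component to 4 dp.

q' = (-0.7098, 0.0205, 0.7041, 0.0007)

Hamilton product q⊗(0,ω) = (-0.2828428, 2.0506103, -0.2828428, 0.0707107)
q' = normalize(q + ½dt·q⊗(0,ω)) = (-0.7098, 0.0205, 0.7041, 0.0007)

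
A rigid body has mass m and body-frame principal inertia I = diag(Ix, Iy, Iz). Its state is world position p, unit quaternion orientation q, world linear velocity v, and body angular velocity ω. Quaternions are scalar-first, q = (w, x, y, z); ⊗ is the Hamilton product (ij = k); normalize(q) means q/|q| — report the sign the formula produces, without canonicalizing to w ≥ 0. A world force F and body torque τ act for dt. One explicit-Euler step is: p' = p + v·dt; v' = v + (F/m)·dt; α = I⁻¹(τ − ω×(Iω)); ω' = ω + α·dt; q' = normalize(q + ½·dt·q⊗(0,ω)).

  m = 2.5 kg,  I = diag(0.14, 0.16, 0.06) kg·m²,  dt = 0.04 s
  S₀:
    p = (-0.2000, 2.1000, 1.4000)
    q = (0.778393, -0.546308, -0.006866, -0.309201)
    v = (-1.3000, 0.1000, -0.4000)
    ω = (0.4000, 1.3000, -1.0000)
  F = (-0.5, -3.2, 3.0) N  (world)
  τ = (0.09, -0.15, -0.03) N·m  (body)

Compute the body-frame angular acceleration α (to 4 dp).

gyro term ω×Iω = (0.1300, -0.0320, 0.0104)
angular accel α = (-0.2857, -0.7375, -0.6733)

α = (-0.2857, -0.7375, -0.6733)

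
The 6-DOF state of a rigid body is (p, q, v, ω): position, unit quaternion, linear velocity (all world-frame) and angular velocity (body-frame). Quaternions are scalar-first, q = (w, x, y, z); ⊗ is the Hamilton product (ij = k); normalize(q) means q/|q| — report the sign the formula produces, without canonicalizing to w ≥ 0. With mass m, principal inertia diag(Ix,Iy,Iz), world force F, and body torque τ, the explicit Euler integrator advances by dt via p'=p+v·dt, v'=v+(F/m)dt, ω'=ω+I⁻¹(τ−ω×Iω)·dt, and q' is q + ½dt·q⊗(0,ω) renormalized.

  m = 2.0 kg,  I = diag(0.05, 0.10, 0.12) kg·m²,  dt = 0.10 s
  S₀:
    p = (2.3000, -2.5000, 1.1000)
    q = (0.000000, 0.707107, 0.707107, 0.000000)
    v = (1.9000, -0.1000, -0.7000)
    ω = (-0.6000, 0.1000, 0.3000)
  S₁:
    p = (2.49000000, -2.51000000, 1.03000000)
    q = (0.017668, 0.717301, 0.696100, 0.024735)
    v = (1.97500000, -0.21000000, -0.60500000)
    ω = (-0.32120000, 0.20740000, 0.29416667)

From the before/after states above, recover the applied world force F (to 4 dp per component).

v₁ − v₀ = (0.07500000, -0.11000000, 0.09500000)
m·(v₁−v₀)/dt = (1.5000, -2.2000, 1.9000)

F = (1.5000, -2.2000, 1.9000)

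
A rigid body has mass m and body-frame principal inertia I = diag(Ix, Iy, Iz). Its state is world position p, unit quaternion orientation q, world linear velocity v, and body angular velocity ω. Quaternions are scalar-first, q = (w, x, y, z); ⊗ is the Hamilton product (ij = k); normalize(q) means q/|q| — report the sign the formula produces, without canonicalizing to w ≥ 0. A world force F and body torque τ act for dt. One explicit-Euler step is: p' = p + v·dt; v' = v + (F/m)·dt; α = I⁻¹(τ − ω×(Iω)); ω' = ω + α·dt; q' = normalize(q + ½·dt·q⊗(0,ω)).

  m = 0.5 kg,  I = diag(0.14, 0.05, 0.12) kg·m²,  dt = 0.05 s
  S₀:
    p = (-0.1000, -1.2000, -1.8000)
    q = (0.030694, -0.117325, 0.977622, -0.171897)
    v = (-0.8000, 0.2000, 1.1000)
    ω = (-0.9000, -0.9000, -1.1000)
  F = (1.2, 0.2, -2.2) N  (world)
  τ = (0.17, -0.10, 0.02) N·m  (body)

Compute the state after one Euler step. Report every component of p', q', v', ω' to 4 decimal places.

angular accel α = (0.7193, -2.3960, 0.7742)
ω + α·dt = (-0.8640, -1.0198, -1.0613)
2q̇ = q⊗(0,ω) = (0.5851806, -1.2577161, -0.0019748, 0.9516889)
q + ½dt·q⊗(0,ω), renormalized = (0.0453, -0.1486, 0.9767, -0.1480)
p' = p + v·dt = (-0.1400, -1.1900, -1.7450)
v' = v + a·dt = (-0.6800, 0.2200, 0.8800)

p' = (-0.1400, -1.1900, -1.7450)
q' = (0.0453, -0.1486, 0.9767, -0.1480)
v' = (-0.6800, 0.2200, 0.8800)
ω' = (-0.8640, -1.0198, -1.0613)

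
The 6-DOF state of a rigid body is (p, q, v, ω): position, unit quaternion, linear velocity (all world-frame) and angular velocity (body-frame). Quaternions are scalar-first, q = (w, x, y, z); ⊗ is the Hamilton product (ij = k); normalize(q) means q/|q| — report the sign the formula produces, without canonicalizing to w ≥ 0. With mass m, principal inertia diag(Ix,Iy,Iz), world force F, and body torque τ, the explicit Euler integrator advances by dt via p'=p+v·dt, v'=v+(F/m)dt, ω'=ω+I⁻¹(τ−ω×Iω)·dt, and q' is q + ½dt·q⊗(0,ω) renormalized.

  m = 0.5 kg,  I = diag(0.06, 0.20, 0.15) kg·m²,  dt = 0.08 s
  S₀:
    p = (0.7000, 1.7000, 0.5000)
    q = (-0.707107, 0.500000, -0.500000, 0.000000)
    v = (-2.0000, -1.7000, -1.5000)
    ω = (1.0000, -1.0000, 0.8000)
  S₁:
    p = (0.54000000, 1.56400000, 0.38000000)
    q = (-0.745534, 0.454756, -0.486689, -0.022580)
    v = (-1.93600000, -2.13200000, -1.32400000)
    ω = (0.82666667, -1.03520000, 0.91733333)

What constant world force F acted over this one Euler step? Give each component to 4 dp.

Δv = v₁−v₀ = (0.06400000, -0.43200000, 0.17600000)
F = m·Δv/dt = (0.4000, -2.7000, 1.1000)

F = (0.4000, -2.7000, 1.1000)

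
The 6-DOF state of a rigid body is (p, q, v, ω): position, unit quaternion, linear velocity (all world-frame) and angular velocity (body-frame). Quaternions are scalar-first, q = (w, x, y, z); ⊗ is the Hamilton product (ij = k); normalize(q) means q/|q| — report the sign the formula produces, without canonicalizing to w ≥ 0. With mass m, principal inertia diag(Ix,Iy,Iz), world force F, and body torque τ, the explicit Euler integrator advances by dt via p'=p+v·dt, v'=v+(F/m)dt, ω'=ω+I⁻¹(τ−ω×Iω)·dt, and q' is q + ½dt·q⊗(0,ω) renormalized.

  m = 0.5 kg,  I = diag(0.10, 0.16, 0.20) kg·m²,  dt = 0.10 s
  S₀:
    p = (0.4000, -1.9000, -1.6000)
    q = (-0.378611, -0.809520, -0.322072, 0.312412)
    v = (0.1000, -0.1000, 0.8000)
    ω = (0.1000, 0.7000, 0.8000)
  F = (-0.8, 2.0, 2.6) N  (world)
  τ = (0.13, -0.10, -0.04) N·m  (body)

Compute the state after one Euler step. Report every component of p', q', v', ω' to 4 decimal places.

p' = (0.4100, -1.9100, -1.5200)
q' = (-0.3753, -0.8340, -0.3010, 0.2702)
v' = (-0.0600, 0.3000, 1.3200)
ω' = (0.2076, 0.6425, 0.7779)

a = F/m = (-1.6000, 4.0000, 5.2000)
new position p' = (0.4100, -1.9100, -1.5200)
v + (F/m)dt = (-0.0600, 0.3000, 1.3200)
gyro term ω×Iω = (0.0224, -0.0080, 0.0042)
angular accel α = (1.0760, -0.5750, -0.2210)
new body rate ω' = (0.2076, 0.6425, 0.7779)
q⊗(0,ω) = (0.0564728, -0.5142071, 0.4138295, -0.8373456)
updated quaternion q' = (-0.3753, -0.8340, -0.3010, 0.2702)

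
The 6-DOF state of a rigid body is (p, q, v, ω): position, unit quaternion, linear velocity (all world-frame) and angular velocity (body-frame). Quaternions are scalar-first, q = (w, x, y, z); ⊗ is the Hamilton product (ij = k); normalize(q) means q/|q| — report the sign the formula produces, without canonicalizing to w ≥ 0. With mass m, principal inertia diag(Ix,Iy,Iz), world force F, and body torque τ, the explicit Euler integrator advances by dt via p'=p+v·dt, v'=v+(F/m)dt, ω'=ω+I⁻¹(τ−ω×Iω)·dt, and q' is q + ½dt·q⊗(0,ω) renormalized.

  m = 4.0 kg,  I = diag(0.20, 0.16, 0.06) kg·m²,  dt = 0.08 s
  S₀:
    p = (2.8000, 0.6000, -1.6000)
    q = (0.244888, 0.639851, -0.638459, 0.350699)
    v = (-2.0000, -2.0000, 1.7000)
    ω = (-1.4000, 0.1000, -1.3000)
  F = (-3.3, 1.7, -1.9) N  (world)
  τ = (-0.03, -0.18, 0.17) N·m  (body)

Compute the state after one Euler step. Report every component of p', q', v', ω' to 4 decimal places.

p' = (2.6400, 0.4400, -1.4640)
q' = (0.3006, 0.6560, -0.6220, 0.3039)
v' = (-2.0660, -1.9660, 1.6620)
ω' = (-1.4172, -0.1174, -1.0808)

precession coupling ω×(Iω) = (0.0130, 0.2548, 0.0056)
angular accel α = (-0.2150, -2.7175, 2.7400)
ω' = ω + α·dt = (-1.4172, -0.1174, -1.0808)
q⊗(0,ω) = (1.4155460, 0.4520836, 0.3653165, -1.1482119)
updated quaternion q' = (0.3006, 0.6560, -0.6220, 0.3039)
a = (-0.8250, 0.4250, -0.4750)
new position p' = (2.6400, 0.4400, -1.4640)
v + (F/m)dt = (-2.0660, -1.9660, 1.6620)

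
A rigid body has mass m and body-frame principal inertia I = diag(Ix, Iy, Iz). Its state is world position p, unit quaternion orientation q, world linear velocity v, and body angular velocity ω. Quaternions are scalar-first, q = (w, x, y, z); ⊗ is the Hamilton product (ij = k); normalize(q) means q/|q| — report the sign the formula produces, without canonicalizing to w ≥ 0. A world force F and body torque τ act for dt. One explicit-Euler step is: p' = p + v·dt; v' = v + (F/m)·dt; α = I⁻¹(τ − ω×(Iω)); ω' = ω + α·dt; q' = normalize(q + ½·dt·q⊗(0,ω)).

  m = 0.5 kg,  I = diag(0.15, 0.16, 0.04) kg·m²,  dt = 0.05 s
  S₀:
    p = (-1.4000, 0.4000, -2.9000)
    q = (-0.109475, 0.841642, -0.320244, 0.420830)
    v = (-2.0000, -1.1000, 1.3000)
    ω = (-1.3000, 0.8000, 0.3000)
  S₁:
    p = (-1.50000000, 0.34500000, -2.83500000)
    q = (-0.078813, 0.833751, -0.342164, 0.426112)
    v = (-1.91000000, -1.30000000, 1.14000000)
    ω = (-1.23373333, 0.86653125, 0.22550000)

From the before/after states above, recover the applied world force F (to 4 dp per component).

v₁ − v₀ = (0.09000000, -0.20000000, -0.16000000)
applied force F = (0.9000, -2.0000, -1.6000)

F = (0.9000, -2.0000, -1.6000)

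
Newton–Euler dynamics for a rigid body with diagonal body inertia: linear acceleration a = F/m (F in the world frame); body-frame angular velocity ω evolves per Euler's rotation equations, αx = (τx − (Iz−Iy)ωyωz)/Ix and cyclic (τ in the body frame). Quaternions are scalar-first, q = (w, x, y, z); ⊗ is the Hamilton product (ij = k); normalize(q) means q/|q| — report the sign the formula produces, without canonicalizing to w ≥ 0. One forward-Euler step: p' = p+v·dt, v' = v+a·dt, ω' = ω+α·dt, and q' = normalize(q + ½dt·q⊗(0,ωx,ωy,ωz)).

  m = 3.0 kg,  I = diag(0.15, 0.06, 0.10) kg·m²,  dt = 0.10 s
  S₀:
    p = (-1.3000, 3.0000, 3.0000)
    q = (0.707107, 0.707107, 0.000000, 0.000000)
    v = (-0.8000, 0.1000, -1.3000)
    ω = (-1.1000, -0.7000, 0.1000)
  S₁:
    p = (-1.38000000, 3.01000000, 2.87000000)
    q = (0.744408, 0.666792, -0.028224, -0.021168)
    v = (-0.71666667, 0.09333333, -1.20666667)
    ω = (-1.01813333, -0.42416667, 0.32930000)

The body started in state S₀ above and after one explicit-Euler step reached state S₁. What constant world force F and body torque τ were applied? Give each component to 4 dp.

F = (2.5000, -0.2000, 2.8000)
τ = (0.1200, 0.1600, 0.1600)

rate change Δω = (0.08186667, 0.27583333, 0.22930000)
applied torque τ = (0.1200, 0.1600, 0.1600)
Δv = v₁−v₀ = (0.08333333, -0.00666667, 0.09333333)
applied force F = (2.5000, -0.2000, 2.8000)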